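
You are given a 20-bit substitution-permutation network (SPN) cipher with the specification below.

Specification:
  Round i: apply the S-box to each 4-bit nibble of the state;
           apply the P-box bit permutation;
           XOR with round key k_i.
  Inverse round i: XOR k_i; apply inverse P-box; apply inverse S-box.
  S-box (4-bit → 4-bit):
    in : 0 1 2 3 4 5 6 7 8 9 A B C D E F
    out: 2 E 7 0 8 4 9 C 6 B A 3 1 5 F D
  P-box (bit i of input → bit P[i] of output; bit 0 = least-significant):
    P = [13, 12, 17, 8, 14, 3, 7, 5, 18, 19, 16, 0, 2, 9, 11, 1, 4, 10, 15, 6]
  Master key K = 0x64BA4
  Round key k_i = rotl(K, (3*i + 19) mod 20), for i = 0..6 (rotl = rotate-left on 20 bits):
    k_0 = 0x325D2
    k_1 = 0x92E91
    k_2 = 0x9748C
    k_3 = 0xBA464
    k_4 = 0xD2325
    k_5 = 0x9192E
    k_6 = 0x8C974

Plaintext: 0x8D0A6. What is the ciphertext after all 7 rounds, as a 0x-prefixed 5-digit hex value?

0xE77CC

s_0 = plaintext = 0x8D0A6
s_1 = Round(s_0, k_0) = 0xB88FE
s_2 = Round(s_1, k_1) = 0x25121
s_3 = Round(s_2, k_2) = 0x2A915
s_4 = Round(s_3, k_3) = 0x522DF
s_5 = Round(s_4, k_4) = 0x2C8A1
s_6 = Round(s_5, k_5) = 0x28C12
s_7 = Round(s_6, k_6) = 0xE77CC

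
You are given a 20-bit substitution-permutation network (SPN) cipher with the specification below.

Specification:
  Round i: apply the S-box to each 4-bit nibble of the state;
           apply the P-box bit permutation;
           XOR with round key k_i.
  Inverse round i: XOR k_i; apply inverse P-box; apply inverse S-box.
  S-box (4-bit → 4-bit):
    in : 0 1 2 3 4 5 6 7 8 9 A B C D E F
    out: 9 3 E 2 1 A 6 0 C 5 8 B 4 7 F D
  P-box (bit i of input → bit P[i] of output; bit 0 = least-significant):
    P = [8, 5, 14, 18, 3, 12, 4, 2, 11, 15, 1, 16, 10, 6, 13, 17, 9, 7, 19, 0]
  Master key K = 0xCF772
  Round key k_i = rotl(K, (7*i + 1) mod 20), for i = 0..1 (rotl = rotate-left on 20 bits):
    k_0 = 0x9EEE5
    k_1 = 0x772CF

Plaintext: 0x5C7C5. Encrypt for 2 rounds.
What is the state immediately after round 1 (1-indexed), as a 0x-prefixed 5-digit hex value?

0xDCE54

s_0 = plaintext = 0x5C7C5
s_1 = Round(s_0, k_0) = 0xDCE54
s_2 = Round(s_1, k_1) = 0xEC949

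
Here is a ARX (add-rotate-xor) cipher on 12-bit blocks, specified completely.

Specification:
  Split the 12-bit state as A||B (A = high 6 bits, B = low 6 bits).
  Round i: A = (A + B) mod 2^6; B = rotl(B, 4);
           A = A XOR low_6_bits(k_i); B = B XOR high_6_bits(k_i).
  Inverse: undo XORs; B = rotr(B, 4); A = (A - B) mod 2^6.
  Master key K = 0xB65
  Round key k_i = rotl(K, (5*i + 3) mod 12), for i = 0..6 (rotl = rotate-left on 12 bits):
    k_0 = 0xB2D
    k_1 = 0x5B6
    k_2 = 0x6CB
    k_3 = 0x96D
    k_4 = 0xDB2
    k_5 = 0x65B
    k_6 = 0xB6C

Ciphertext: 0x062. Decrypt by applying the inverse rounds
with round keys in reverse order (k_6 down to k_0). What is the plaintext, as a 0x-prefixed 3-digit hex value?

s_0 = ciphertext = 0x062
s_1 = InvRound(s_0, k_6) = 0xC7C
s_2 = InvRound(s_1, k_5) = 0x516
s_3 = InvRound(s_2, k_4) = 0x902
s_4 = InvRound(s_3, k_3) = 0xADE
s_5 = InvRound(s_4, k_2) = 0x314
s_6 = InvRound(s_5, k_1) = 0xC88
s_7 = InvRound(s_6, k_0) = 0x352

0x352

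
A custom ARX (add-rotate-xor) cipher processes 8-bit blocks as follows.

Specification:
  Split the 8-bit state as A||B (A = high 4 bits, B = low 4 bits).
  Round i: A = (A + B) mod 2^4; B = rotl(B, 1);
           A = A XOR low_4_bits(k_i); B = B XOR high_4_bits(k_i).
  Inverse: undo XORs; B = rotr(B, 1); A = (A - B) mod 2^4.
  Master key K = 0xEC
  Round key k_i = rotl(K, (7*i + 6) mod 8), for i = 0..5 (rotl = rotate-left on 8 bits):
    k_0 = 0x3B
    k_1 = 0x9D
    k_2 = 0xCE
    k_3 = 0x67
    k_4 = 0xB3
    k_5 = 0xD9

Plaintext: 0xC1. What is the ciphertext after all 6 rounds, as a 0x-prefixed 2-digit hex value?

s_0 = plaintext = 0xC1
s_1 = Round(s_0, k_0) = 0x61
s_2 = Round(s_1, k_1) = 0xAB
s_3 = Round(s_2, k_2) = 0xBB
s_4 = Round(s_3, k_3) = 0x11
s_5 = Round(s_4, k_4) = 0x19
s_6 = Round(s_5, k_5) = 0x3E

0x3E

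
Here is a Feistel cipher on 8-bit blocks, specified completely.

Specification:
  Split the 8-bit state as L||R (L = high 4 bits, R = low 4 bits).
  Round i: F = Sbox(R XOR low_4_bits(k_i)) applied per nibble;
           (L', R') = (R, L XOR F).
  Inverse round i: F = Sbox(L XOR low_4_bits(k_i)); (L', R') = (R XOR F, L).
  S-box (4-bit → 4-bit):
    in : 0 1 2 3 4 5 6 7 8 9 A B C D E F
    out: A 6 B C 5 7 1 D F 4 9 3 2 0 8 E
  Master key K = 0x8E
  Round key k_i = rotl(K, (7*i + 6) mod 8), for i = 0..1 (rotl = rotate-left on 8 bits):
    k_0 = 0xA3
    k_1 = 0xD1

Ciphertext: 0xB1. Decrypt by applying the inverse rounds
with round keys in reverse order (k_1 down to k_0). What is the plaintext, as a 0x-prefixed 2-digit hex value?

s_0 = ciphertext = 0xB1
s_1 = InvRound(s_0, k_1) = 0x8B
s_2 = InvRound(s_1, k_0) = 0x88

0x88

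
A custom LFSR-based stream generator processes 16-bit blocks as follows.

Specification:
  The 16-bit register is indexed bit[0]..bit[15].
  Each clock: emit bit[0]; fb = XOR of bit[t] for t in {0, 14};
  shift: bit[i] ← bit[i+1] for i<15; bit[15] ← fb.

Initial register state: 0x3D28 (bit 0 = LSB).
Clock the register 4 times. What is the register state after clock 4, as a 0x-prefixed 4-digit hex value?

0x83D2

reg_0 = 0x3D28
clock 1: out=0, reg = 0x1E94
clock 2: out=0, reg = 0x0F4A
clock 3: out=0, reg = 0x07A5
clock 4: out=1, reg = 0x83D2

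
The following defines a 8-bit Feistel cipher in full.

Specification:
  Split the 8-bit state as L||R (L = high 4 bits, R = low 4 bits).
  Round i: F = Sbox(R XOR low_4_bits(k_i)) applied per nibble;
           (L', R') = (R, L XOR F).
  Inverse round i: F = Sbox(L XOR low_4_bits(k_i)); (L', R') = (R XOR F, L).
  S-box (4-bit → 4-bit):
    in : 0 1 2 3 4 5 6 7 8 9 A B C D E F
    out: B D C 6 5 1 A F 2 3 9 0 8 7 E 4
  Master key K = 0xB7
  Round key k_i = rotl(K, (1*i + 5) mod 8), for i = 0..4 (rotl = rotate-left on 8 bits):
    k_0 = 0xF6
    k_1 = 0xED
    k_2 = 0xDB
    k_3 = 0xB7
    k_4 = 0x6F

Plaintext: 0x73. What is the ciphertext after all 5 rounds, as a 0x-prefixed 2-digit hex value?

s_0 = plaintext = 0x73
s_1 = Round(s_0, k_0) = 0x36
s_2 = Round(s_1, k_1) = 0x63
s_3 = Round(s_2, k_2) = 0x34
s_4 = Round(s_3, k_3) = 0x45
s_5 = Round(s_4, k_4) = 0x5D

0x5D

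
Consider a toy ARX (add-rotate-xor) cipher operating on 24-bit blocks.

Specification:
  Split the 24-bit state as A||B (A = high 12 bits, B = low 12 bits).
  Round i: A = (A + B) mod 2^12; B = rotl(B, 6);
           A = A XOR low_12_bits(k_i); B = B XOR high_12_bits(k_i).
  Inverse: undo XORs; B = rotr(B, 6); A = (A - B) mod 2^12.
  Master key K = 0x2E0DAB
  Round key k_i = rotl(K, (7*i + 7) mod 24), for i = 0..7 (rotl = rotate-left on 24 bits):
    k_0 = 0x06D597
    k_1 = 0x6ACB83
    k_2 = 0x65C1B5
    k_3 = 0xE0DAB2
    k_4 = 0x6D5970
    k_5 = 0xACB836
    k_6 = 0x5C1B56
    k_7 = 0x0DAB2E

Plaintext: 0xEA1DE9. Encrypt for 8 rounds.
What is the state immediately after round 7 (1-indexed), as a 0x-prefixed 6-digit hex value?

0x76C5DB

s_0 = plaintext = 0xEA1DE9
s_1 = Round(s_0, k_0) = 0x91DA1A
s_2 = Round(s_1, k_1) = 0x8B4004
s_3 = Round(s_2, k_2) = 0x90D75C
s_4 = Round(s_3, k_3) = 0xADB910
s_5 = Round(s_4, k_4) = 0xA9B2F1
s_6 = Round(s_5, k_5) = 0x5BA680
s_7 = Round(s_6, k_6) = 0x76C5DB
s_8 = Round(s_7, k_7) = 0x66960D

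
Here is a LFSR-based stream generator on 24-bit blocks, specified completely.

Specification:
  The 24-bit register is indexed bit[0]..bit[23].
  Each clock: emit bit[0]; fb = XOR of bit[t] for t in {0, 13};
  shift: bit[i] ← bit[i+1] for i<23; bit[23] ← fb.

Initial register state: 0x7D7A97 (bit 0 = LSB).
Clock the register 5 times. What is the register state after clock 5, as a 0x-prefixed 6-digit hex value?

reg_0 = 0x7D7A97
clock 1: out=1, reg = 0x3EBD4B
clock 2: out=1, reg = 0x1F5EA5
clock 3: out=1, reg = 0x8FAF52
clock 4: out=0, reg = 0xC7D7A9
clock 5: out=1, reg = 0xE3EBD4

0xE3EBD4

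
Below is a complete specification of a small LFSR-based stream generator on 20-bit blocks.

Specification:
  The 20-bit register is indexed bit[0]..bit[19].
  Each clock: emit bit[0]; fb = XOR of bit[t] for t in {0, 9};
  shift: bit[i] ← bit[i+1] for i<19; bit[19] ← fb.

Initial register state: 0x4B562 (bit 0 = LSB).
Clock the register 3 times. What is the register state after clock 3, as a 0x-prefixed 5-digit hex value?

reg_0 = 0x4B562
clock 1: out=0, reg = 0x25AB1
clock 2: out=1, reg = 0x12D58
clock 3: out=0, reg = 0x096AC

0x096AC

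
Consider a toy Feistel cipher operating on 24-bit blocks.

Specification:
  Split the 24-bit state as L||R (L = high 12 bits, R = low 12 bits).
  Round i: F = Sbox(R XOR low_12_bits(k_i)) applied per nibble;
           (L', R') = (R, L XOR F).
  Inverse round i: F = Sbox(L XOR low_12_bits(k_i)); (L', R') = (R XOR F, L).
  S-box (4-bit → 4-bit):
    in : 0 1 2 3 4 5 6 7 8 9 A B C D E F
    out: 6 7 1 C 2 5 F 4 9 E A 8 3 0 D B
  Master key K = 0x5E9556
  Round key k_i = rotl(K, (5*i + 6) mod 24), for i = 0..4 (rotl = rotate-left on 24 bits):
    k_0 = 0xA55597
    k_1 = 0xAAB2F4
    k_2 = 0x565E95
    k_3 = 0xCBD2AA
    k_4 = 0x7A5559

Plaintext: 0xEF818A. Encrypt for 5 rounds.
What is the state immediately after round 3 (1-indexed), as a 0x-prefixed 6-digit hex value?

s_0 = plaintext = 0xEF818A
s_1 = Round(s_0, k_0) = 0x18AC88
s_2 = Round(s_1, k_1) = 0xC88CC9
s_3 = Round(s_2, k_2) = 0xCC9DDB
s_4 = Round(s_3, k_3) = 0xDDB78E
s_5 = Round(s_4, k_4) = 0x78ECDF

0xCC9DDB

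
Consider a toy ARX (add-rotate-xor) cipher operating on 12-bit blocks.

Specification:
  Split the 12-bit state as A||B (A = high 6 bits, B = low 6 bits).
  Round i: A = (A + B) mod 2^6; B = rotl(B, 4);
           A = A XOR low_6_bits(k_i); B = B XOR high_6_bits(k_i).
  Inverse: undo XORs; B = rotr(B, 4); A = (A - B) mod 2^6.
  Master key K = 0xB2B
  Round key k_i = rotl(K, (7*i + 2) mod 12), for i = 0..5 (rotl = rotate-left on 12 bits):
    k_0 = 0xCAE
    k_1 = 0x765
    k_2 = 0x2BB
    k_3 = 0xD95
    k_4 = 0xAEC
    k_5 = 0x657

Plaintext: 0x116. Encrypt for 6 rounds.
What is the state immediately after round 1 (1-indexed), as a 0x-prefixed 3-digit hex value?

s_0 = plaintext = 0x116
s_1 = Round(s_0, k_0) = 0xD17
s_2 = Round(s_1, k_1) = 0xBA8
s_3 = Round(s_2, k_2) = 0xB40
s_4 = Round(s_3, k_3) = 0xE36
s_5 = Round(s_4, k_4) = 0x086
s_6 = Round(s_5, k_5) = 0x7F8

0xD17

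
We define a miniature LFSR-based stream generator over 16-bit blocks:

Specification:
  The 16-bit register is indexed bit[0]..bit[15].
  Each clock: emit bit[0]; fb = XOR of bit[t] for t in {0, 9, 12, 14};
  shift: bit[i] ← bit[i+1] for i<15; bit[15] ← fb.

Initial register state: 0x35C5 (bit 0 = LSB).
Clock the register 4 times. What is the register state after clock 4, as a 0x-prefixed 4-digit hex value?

reg_0 = 0x35C5
clock 1: out=1, reg = 0x1AE2
clock 2: out=0, reg = 0x0D71
clock 3: out=1, reg = 0x86B8
clock 4: out=0, reg = 0xC35C

0xC35C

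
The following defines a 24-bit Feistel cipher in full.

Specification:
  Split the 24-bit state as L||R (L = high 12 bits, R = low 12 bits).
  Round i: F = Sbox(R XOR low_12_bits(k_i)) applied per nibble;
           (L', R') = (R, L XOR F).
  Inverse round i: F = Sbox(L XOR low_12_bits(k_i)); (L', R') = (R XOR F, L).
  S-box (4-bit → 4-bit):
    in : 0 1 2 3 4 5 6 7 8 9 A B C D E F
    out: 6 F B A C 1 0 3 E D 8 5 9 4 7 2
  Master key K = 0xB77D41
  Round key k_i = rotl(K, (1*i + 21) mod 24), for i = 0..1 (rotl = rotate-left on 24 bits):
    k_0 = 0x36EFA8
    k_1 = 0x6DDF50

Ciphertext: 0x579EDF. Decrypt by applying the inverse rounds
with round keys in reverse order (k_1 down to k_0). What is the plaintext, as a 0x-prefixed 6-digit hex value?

s_0 = ciphertext = 0x579EDF
s_1 = InvRound(s_0, k_1) = 0x662579
s_2 = InvRound(s_1, k_0) = 0x8E1662

0x8E1662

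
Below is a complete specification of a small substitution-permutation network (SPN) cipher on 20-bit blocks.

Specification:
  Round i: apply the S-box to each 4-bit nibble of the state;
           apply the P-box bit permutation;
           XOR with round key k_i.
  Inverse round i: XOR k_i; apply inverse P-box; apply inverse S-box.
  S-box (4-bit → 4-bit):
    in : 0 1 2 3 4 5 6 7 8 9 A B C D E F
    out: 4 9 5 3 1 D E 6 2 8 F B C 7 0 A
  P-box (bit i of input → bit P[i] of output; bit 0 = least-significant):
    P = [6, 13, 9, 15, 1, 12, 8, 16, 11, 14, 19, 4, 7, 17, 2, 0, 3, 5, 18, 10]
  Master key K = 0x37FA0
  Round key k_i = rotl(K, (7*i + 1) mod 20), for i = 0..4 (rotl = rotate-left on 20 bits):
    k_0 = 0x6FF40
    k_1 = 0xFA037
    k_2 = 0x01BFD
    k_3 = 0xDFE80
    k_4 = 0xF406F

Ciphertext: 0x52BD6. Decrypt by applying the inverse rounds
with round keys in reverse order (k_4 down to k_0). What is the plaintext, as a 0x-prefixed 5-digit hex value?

0xA64A0

s_0 = ciphertext = 0x52BD6
s_1 = InvRound(s_0, k_4) = 0x3BA07
s_2 = InvRound(s_1, k_3) = 0xCA74E
s_3 = InvRound(s_2, k_2) = 0x6153F
s_4 = InvRound(s_3, k_1) = 0x1E06F
s_5 = InvRound(s_4, k_0) = 0xA64A0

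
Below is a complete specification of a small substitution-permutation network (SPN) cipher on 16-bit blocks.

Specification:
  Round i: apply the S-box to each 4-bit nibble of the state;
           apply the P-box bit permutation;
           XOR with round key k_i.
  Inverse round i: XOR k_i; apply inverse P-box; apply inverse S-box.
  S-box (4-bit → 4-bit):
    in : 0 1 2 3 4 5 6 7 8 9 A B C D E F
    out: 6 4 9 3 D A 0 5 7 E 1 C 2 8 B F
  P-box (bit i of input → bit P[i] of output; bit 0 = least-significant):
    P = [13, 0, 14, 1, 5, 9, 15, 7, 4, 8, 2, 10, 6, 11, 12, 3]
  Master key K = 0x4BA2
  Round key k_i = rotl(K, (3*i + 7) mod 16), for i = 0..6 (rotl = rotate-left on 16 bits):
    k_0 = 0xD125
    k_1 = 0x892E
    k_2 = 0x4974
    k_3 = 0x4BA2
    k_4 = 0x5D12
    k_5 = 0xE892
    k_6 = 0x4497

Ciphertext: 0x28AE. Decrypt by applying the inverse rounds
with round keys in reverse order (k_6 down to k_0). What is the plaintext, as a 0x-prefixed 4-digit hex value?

s_0 = ciphertext = 0x28AE
s_1 = InvRound(s_0, k_6) = 0x52A8
s_2 = InvRound(s_1, k_5) = 0x9A82
s_3 = InvRound(s_2, k_4) = 0x6E91
s_4 = InvRound(s_3, k_3) = 0x6EAE
s_5 = InvRound(s_4, k_2) = 0x2E52
s_6 = InvRound(s_5, k_1) = 0x2F8A
s_7 = InvRound(s_6, k_0) = 0x9BFF

0x9BFF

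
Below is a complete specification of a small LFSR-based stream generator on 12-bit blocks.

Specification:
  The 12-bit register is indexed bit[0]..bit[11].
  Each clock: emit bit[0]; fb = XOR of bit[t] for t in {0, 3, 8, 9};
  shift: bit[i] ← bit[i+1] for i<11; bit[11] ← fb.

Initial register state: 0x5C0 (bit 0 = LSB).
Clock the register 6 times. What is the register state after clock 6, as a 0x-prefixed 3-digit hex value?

0xDD7

reg_0 = 0x5C0
clock 1: out=0, reg = 0xAE0
clock 2: out=0, reg = 0xD70
clock 3: out=0, reg = 0xEB8
clock 4: out=0, reg = 0x75C
clock 5: out=0, reg = 0xBAE
clock 6: out=0, reg = 0xDD7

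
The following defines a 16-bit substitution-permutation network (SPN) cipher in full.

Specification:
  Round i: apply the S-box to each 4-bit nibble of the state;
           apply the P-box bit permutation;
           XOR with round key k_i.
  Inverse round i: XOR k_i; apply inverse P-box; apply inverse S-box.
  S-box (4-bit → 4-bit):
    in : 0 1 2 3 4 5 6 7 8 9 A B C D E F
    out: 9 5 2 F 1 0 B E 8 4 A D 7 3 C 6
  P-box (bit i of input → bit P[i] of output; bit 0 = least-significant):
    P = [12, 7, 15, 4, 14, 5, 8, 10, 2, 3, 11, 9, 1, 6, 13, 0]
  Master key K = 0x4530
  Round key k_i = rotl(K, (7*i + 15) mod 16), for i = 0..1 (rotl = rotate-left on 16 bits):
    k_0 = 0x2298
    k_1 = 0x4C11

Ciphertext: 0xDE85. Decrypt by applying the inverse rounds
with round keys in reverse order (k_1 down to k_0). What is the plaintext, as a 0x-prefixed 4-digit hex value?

s_0 = ciphertext = 0xDE85
s_1 = InvRound(s_0, k_1) = 0x5053
s_2 = InvRound(s_1, k_0) = 0x3A4D

0x3A4D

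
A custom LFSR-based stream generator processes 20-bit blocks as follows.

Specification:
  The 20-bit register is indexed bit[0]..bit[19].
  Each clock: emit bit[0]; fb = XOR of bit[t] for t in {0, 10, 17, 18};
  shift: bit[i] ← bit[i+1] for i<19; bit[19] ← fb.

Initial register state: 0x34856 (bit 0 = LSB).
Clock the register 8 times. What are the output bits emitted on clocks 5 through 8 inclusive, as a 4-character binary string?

reg_0 = 0x34856
clock 1: out=0, reg = 0x9A42B
clock 2: out=1, reg = 0x4D215
clock 3: out=1, reg = 0x2690A
clock 4: out=0, reg = 0x93485
clock 5: out=1, reg = 0x49A42
clock 6: out=0, reg = 0xA4D21
clock 7: out=1, reg = 0xD2690
clock 8: out=0, reg = 0x69348

1010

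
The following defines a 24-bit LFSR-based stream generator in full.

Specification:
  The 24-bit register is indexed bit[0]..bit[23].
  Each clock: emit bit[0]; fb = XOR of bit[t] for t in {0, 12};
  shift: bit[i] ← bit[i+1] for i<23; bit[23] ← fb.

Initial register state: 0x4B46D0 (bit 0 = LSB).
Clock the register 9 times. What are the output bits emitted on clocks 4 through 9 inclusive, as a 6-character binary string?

reg_0 = 0x4B46D0
clock 1: out=0, reg = 0x25A368
clock 2: out=0, reg = 0x12D1B4
clock 3: out=0, reg = 0x8968DA
clock 4: out=0, reg = 0x44B46D
clock 5: out=1, reg = 0x225A36
clock 6: out=0, reg = 0x912D1B
clock 7: out=1, reg = 0xC8968D
clock 8: out=1, reg = 0x644B46
clock 9: out=0, reg = 0x3225A3

010110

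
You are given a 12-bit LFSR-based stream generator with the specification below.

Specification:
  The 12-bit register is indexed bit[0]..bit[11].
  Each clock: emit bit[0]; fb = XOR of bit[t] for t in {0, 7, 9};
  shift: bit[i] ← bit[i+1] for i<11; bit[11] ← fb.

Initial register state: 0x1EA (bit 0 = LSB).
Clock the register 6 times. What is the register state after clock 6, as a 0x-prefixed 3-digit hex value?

reg_0 = 0x1EA
clock 1: out=0, reg = 0x8F5
clock 2: out=1, reg = 0x47A
clock 3: out=0, reg = 0x23D
clock 4: out=1, reg = 0x11E
clock 5: out=0, reg = 0x08F
clock 6: out=1, reg = 0x047

0x047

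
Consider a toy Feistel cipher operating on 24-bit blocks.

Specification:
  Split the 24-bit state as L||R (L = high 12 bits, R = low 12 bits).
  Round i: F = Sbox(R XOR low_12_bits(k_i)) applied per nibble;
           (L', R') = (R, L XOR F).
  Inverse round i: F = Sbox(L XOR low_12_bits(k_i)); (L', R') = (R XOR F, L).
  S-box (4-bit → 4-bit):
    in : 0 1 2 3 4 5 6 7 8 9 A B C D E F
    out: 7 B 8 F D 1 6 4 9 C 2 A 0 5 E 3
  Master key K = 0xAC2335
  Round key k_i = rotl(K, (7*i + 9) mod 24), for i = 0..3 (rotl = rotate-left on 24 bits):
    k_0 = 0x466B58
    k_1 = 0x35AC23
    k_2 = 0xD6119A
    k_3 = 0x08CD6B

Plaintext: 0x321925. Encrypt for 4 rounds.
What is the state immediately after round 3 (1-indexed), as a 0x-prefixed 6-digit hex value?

0xDF1B0E

s_0 = plaintext = 0x321925
s_1 = Round(s_0, k_0) = 0x925B64
s_2 = Round(s_1, k_1) = 0xB64DF1
s_3 = Round(s_2, k_2) = 0xDF1B0E
s_4 = Round(s_3, k_3) = 0xB0EB90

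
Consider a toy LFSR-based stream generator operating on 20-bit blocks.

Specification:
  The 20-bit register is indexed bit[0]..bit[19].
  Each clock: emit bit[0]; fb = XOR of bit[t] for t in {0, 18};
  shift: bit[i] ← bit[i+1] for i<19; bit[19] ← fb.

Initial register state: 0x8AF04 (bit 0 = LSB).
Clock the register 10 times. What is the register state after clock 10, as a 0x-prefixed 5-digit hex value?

reg_0 = 0x8AF04
clock 1: out=0, reg = 0x45782
clock 2: out=0, reg = 0xA2BC1
clock 3: out=1, reg = 0xD15E0
clock 4: out=0, reg = 0xE8AF0
clock 5: out=0, reg = 0xF4578
clock 6: out=0, reg = 0xFA2BC
clock 7: out=0, reg = 0xFD15E
clock 8: out=0, reg = 0xFE8AF
clock 9: out=1, reg = 0x7F457
clock 10: out=1, reg = 0x3FA2B

0x3FA2B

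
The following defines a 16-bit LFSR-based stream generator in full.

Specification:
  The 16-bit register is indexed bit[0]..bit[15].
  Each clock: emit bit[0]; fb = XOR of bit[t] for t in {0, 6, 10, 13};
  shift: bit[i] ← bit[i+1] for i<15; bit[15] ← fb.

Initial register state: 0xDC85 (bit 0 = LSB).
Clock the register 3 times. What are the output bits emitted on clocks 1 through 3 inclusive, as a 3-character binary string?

101

reg_0 = 0xDC85
clock 1: out=1, reg = 0x6E42
clock 2: out=0, reg = 0xB721
clock 3: out=1, reg = 0xDB90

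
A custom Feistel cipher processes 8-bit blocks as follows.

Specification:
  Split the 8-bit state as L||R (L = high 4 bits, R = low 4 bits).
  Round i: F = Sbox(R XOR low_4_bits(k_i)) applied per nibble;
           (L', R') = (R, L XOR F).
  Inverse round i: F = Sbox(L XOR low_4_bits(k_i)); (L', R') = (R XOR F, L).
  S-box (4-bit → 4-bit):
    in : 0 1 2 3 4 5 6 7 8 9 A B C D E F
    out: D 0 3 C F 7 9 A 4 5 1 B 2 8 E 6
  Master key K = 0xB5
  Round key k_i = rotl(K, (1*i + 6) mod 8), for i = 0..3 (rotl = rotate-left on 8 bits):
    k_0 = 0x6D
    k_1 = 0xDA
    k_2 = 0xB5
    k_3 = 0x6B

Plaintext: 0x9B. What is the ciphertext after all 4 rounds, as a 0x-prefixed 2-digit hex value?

0x62

s_0 = plaintext = 0x9B
s_1 = Round(s_0, k_0) = 0xB0
s_2 = Round(s_1, k_1) = 0x0A
s_3 = Round(s_2, k_2) = 0xA6
s_4 = Round(s_3, k_3) = 0x62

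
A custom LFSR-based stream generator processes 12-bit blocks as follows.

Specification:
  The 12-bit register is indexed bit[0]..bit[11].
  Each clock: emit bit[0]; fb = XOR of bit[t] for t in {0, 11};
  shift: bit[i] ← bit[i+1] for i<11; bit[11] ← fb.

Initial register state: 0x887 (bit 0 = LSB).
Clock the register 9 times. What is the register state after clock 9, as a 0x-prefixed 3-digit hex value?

0xC14

reg_0 = 0x887
clock 1: out=1, reg = 0x443
clock 2: out=1, reg = 0xA21
clock 3: out=1, reg = 0x510
clock 4: out=0, reg = 0x288
clock 5: out=0, reg = 0x144
clock 6: out=0, reg = 0x0A2
clock 7: out=0, reg = 0x051
clock 8: out=1, reg = 0x828
clock 9: out=0, reg = 0xC14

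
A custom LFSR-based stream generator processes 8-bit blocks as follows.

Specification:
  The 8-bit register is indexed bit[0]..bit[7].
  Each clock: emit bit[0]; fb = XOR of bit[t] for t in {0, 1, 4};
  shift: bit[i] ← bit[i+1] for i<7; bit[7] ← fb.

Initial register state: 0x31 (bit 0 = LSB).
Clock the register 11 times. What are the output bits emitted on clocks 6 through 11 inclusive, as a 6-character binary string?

reg_0 = 0x31
clock 1: out=1, reg = 0x18
clock 2: out=0, reg = 0x8C
clock 3: out=0, reg = 0x46
clock 4: out=0, reg = 0xA3
clock 5: out=1, reg = 0x51
clock 6: out=1, reg = 0x28
clock 7: out=0, reg = 0x14
clock 8: out=0, reg = 0x8A
clock 9: out=0, reg = 0xC5
clock 10: out=1, reg = 0xE2
clock 11: out=0, reg = 0xF1

100010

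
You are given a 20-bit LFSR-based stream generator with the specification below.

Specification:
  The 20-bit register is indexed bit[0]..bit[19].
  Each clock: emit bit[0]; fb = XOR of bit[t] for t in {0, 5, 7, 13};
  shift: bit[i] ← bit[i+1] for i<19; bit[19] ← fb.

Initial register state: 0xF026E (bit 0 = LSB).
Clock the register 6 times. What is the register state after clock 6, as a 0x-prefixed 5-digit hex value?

reg_0 = 0xF026E
clock 1: out=0, reg = 0xF8137
clock 2: out=1, reg = 0x7C09B
clock 3: out=1, reg = 0x3E04D
clock 4: out=1, reg = 0x1F026
clock 5: out=0, reg = 0x0F813
clock 6: out=1, reg = 0x07C09

0x07C09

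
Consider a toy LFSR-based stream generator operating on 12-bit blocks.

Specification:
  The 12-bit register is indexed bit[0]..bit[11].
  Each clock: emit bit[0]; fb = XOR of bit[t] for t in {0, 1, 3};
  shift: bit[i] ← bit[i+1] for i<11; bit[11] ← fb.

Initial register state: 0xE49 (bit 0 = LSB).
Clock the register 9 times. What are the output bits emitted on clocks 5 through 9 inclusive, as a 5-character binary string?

00100

reg_0 = 0xE49
clock 1: out=1, reg = 0x724
clock 2: out=0, reg = 0x392
clock 3: out=0, reg = 0x9C9
clock 4: out=1, reg = 0x4E4
clock 5: out=0, reg = 0x272
clock 6: out=0, reg = 0x939
clock 7: out=1, reg = 0x49C
clock 8: out=0, reg = 0xA4E
clock 9: out=0, reg = 0x527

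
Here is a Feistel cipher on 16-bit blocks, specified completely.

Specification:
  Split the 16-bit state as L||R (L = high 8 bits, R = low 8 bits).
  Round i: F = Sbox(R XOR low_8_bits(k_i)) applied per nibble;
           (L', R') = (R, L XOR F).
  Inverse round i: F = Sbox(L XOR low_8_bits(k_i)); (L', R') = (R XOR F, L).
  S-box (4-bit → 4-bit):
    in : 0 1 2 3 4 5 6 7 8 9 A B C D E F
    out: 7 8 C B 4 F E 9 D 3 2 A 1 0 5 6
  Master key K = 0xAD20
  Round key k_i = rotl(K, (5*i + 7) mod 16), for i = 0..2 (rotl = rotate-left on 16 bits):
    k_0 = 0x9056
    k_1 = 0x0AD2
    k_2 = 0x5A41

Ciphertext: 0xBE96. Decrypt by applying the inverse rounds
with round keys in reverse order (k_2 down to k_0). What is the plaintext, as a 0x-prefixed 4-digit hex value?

0x3472

s_0 = ciphertext = 0xBE96
s_1 = InvRound(s_0, k_2) = 0xF0BE
s_2 = InvRound(s_1, k_1) = 0x72F0
s_3 = InvRound(s_2, k_0) = 0x3472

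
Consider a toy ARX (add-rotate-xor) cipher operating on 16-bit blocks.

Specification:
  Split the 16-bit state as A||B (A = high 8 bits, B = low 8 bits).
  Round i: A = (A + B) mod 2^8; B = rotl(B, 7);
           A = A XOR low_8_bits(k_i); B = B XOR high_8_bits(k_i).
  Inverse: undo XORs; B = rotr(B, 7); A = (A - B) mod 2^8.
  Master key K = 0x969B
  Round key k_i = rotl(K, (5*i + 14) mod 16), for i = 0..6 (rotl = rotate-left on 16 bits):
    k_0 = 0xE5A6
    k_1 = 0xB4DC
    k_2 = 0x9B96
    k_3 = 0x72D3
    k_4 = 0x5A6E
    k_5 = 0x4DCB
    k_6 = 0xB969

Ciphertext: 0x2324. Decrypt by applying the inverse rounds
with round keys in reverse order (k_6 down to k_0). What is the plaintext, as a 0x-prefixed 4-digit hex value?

s_0 = ciphertext = 0x2324
s_1 = InvRound(s_0, k_6) = 0x0F3B
s_2 = InvRound(s_1, k_5) = 0xD8EC
s_3 = InvRound(s_2, k_4) = 0x496D
s_4 = InvRound(s_3, k_3) = 0x5C3E
s_5 = InvRound(s_4, k_2) = 0x7F4B
s_6 = InvRound(s_5, k_1) = 0xA4FF
s_7 = InvRound(s_6, k_0) = 0xCE34

0xCE34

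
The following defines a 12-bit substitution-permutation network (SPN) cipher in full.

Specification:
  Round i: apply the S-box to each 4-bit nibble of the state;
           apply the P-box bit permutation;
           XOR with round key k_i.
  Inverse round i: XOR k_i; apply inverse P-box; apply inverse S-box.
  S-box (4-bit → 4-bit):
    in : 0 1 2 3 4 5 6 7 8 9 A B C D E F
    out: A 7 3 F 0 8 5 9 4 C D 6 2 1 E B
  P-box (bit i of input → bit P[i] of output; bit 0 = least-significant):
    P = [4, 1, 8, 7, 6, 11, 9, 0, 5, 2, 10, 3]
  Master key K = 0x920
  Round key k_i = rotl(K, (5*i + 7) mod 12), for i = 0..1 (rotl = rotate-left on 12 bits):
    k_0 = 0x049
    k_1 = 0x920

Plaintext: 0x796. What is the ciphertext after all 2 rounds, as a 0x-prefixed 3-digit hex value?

0xDCF

s_0 = plaintext = 0x796
s_1 = Round(s_0, k_0) = 0x370
s_2 = Round(s_1, k_1) = 0xDCF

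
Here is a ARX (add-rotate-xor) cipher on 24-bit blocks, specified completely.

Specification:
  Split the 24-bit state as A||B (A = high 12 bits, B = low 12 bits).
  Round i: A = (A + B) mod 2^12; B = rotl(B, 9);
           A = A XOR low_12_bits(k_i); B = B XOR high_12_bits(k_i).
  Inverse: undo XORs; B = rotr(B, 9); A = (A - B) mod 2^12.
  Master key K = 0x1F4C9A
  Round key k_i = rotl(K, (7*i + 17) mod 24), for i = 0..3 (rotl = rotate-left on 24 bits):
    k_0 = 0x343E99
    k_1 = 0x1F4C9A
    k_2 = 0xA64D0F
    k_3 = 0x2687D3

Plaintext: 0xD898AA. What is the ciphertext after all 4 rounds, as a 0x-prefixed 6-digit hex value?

s_0 = plaintext = 0xD898AA
s_1 = Round(s_0, k_0) = 0x8AA656
s_2 = Round(s_1, k_1) = 0x39AD3E
s_3 = Round(s_2, k_2) = 0xDD77C3
s_4 = Round(s_3, k_3) = 0x249490

0x249490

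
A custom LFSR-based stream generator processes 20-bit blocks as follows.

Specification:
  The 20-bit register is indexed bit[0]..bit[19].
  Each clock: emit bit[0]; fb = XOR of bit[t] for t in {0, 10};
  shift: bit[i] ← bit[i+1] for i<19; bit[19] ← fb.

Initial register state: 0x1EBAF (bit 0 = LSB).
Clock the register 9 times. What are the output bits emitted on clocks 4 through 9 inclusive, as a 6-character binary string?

reg_0 = 0x1EBAF
clock 1: out=1, reg = 0x8F5D7
clock 2: out=1, reg = 0x47AEB
clock 3: out=1, reg = 0xA3D75
clock 4: out=1, reg = 0x51EBA
clock 5: out=0, reg = 0xA8F5D
clock 6: out=1, reg = 0x547AE
clock 7: out=0, reg = 0xAA3D7
clock 8: out=1, reg = 0xD51EB
clock 9: out=1, reg = 0xEA8F5

101011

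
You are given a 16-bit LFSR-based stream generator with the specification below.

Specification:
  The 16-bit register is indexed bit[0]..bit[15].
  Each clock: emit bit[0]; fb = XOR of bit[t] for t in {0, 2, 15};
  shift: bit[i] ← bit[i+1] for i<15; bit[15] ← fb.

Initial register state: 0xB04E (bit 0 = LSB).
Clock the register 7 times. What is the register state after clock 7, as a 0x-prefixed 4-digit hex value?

reg_0 = 0xB04E
clock 1: out=0, reg = 0x5827
clock 2: out=1, reg = 0x2C13
clock 3: out=1, reg = 0x9609
clock 4: out=1, reg = 0x4B04
clock 5: out=0, reg = 0xA582
clock 6: out=0, reg = 0xD2C1
clock 7: out=1, reg = 0x6960

0x6960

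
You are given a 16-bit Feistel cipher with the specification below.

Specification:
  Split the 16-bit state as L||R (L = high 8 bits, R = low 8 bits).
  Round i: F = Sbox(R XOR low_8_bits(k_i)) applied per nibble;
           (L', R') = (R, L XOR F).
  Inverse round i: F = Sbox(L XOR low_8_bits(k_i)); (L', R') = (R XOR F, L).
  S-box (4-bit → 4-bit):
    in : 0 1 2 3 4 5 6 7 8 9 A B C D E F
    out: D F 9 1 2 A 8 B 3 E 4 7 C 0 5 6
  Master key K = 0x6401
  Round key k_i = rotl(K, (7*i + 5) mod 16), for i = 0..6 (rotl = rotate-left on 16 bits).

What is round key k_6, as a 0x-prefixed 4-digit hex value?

K = 0x6401
k_0 = rotl(K, (7*0+5) mod 16) = rotl(K, 5) = 0x802C
k_1 = rotl(K, (7*1+5) mod 16) = rotl(K, 12) = 0x1640
k_2 = rotl(K, (7*2+5) mod 16) = rotl(K, 3) = 0x200B
k_3 = rotl(K, (7*3+5) mod 16) = rotl(K, 10) = 0x0590
k_4 = rotl(K, (7*4+5) mod 16) = rotl(K, 1) = 0xC802
k_5 = rotl(K, (7*5+5) mod 16) = rotl(K, 8) = 0x0164
k_6 = rotl(K, (7*6+5) mod 16) = rotl(K, 15) = 0xB200

0xB200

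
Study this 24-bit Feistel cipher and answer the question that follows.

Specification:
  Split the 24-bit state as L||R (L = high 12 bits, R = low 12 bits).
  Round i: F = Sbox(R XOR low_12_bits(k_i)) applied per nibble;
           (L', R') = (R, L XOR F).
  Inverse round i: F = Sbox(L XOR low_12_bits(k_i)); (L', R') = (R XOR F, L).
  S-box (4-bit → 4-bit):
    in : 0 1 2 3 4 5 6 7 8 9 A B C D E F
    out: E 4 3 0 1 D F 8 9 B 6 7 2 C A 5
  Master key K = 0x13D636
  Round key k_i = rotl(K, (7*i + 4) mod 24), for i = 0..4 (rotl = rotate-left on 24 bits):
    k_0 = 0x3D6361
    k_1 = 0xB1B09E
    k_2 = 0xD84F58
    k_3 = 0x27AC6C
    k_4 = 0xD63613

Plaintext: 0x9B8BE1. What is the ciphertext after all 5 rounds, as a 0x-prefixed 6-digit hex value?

0x369B8E

s_0 = plaintext = 0x9B8BE1
s_1 = Round(s_0, k_0) = 0xBE1026
s_2 = Round(s_1, k_1) = 0x026598
s_3 = Round(s_2, k_2) = 0x598608
s_4 = Round(s_3, k_3) = 0x608369
s_5 = Round(s_4, k_4) = 0x369B8E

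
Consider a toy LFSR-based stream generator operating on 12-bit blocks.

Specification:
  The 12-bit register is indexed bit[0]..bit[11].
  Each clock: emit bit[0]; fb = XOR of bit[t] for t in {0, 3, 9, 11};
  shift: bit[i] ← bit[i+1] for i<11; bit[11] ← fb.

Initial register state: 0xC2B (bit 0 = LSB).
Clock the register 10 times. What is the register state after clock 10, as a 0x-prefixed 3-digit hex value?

0xD3F

reg_0 = 0xC2B
clock 1: out=1, reg = 0xE15
clock 2: out=1, reg = 0xF0A
clock 3: out=0, reg = 0xF85
clock 4: out=1, reg = 0xFC2
clock 5: out=0, reg = 0x7E1
clock 6: out=1, reg = 0x3F0
clock 7: out=0, reg = 0x9F8
clock 8: out=0, reg = 0x4FC
clock 9: out=0, reg = 0xA7E
clock 10: out=0, reg = 0xD3F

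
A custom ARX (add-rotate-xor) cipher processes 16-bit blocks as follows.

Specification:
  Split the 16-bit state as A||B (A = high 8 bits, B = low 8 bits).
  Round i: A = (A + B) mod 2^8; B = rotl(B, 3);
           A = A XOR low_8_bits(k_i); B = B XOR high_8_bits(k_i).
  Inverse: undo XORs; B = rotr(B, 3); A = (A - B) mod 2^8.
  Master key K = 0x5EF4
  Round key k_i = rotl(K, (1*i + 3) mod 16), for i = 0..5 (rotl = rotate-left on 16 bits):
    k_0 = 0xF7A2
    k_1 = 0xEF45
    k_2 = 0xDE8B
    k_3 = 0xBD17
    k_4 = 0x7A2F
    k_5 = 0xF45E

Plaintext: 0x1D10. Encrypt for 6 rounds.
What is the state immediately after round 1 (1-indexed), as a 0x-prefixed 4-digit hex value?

s_0 = plaintext = 0x1D10
s_1 = Round(s_0, k_0) = 0x8F77
s_2 = Round(s_1, k_1) = 0x4354
s_3 = Round(s_2, k_2) = 0x1C7C
s_4 = Round(s_3, k_3) = 0x8F5E
s_5 = Round(s_4, k_4) = 0xC288
s_6 = Round(s_5, k_5) = 0x14B0

0x8F77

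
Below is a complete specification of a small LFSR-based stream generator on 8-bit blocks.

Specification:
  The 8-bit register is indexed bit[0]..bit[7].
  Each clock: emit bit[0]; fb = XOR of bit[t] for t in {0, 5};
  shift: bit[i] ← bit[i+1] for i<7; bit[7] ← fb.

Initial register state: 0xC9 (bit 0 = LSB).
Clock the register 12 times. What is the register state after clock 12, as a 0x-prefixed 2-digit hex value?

0x47

reg_0 = 0xC9
clock 1: out=1, reg = 0xE4
clock 2: out=0, reg = 0xF2
clock 3: out=0, reg = 0xF9
clock 4: out=1, reg = 0x7C
clock 5: out=0, reg = 0xBE
clock 6: out=0, reg = 0xDF
clock 7: out=1, reg = 0xEF
clock 8: out=1, reg = 0x77
clock 9: out=1, reg = 0x3B
clock 10: out=1, reg = 0x1D
clock 11: out=1, reg = 0x8E
clock 12: out=0, reg = 0x47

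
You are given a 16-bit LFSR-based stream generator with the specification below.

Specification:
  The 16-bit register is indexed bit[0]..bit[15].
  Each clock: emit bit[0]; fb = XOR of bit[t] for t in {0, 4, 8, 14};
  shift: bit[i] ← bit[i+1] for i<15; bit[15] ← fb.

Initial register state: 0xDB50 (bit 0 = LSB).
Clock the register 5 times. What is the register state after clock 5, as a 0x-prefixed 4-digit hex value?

0xCEDA

reg_0 = 0xDB50
clock 1: out=0, reg = 0xEDA8
clock 2: out=0, reg = 0x76D4
clock 3: out=0, reg = 0x3B6A
clock 4: out=0, reg = 0x9DB5
clock 5: out=1, reg = 0xCEDA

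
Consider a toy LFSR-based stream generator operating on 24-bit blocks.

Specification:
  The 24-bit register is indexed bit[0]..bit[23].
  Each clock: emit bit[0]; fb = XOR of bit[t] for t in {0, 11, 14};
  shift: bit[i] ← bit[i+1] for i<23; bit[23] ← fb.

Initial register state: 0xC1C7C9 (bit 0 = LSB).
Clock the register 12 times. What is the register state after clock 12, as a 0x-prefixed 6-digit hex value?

reg_0 = 0xC1C7C9
clock 1: out=1, reg = 0x60E3E4
clock 2: out=0, reg = 0xB071F2
clock 3: out=0, reg = 0xD838F9
clock 4: out=1, reg = 0x6C1C7C
clock 5: out=0, reg = 0xB60E3E
clock 6: out=0, reg = 0xDB071F
clock 7: out=1, reg = 0xED838F
clock 8: out=1, reg = 0xF6C1C7
clock 9: out=1, reg = 0x7B60E3
clock 10: out=1, reg = 0x3DB071
clock 11: out=1, reg = 0x9ED838
clock 12: out=0, reg = 0x4F6C1C

0x4F6C1C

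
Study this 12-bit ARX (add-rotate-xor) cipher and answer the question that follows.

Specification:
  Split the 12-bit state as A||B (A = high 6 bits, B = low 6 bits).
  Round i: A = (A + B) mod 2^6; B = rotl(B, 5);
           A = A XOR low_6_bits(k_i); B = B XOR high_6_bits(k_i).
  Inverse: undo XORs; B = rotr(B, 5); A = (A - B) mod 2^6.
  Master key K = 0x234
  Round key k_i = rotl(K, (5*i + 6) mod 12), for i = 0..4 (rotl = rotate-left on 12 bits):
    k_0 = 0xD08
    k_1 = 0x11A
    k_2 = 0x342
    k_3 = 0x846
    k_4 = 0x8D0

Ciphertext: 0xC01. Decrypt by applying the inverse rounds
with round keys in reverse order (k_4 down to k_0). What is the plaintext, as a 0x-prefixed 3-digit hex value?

s_0 = ciphertext = 0xC01
s_1 = InvRound(s_0, k_4) = 0x6C5
s_2 = InvRound(s_1, k_3) = 0x509
s_3 = InvRound(s_2, k_2) = 0x388
s_4 = InvRound(s_3, k_1) = 0xF18
s_5 = InvRound(s_4, k_0) = 0x6D9

0x6D9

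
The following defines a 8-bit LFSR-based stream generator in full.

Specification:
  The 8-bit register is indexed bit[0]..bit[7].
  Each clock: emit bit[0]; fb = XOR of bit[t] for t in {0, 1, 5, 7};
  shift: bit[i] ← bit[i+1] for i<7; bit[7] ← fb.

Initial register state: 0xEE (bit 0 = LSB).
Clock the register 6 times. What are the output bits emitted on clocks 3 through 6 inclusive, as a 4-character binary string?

reg_0 = 0xEE
clock 1: out=0, reg = 0xF7
clock 2: out=1, reg = 0x7B
clock 3: out=1, reg = 0xBD
clock 4: out=1, reg = 0xDE
clock 5: out=0, reg = 0x6F
clock 6: out=1, reg = 0xB7

1101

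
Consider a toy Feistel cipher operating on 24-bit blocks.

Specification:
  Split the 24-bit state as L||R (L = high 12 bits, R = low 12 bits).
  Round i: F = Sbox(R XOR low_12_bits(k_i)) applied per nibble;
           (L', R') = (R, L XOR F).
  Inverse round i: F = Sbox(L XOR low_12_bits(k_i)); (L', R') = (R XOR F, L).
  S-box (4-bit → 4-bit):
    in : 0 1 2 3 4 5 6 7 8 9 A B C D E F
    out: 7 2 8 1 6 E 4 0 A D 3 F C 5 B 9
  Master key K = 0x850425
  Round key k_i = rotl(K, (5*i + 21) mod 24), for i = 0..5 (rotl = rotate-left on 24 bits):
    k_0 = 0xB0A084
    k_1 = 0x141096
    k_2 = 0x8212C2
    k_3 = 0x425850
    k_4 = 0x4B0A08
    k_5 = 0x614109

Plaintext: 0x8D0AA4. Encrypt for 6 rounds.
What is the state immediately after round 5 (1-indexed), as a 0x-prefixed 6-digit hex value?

s_0 = plaintext = 0x8D0AA4
s_1 = Round(s_0, k_0) = 0xAA4B57
s_2 = Round(s_1, k_1) = 0xB57566
s_3 = Round(s_2, k_2) = 0x566B61
s_4 = Round(s_3, k_3) = 0xB61474
s_5 = Round(s_4, k_4) = 0x47406D
s_6 = Round(s_5, k_5) = 0x06D632

0x47406D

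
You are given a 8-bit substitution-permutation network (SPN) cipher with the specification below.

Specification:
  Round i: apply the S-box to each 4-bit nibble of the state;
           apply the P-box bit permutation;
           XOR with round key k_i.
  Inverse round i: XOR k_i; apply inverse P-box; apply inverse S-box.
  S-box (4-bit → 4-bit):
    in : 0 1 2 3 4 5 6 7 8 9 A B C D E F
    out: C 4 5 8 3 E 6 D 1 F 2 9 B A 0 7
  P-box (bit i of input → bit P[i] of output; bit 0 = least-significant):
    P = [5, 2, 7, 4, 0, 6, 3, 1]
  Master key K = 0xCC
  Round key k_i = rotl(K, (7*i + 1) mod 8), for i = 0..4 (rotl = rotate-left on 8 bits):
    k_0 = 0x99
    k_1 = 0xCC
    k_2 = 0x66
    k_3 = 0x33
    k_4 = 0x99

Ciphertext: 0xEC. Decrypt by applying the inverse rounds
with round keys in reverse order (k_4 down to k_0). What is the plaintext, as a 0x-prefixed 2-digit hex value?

0xF2

s_0 = ciphertext = 0xEC
s_1 = InvRound(s_0, k_4) = 0x4C
s_2 = InvRound(s_1, k_3) = 0x9C
s_3 = InvRound(s_2, k_2) = 0x57
s_4 = InvRound(s_3, k_1) = 0x70
s_5 = InvRound(s_4, k_0) = 0xF2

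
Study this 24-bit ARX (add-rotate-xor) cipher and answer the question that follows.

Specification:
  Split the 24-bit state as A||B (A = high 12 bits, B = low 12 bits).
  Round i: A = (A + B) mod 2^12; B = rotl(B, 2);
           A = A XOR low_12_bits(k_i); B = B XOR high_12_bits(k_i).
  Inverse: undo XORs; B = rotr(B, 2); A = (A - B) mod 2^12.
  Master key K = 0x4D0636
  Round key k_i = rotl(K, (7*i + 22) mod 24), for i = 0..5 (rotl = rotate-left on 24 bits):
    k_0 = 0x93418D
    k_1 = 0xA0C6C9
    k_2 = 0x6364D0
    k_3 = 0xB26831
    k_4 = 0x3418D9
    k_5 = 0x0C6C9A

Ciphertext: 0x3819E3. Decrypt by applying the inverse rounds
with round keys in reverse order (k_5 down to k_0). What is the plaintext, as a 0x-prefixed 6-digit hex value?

0x12A53F

s_0 = ciphertext = 0x3819E3
s_1 = InvRound(s_0, k_5) = 0x8D2649
s_2 = InvRound(s_1, k_4) = 0xEC9142
s_3 = InvRound(s_2, k_3) = 0x45F299
s_4 = InvRound(s_3, k_2) = 0x364D2B
s_5 = InvRound(s_4, k_1) = 0x7E4DC9
s_6 = InvRound(s_5, k_0) = 0x12A53F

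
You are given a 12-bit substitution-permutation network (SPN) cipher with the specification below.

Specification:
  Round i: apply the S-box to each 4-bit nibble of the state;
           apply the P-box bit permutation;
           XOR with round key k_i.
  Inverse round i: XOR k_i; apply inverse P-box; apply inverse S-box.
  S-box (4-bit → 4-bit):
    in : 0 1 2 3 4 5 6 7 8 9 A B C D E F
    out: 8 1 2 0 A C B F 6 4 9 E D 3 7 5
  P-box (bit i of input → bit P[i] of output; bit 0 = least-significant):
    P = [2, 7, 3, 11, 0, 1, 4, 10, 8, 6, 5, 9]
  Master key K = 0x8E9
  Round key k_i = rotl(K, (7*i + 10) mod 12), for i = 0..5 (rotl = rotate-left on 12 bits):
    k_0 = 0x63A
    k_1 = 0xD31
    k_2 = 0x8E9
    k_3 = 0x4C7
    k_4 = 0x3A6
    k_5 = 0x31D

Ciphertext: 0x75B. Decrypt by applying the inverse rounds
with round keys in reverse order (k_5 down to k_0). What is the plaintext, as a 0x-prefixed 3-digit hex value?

0xACD

s_0 = ciphertext = 0x75B
s_1 = InvRound(s_0, k_5) = 0x241
s_2 = InvRound(s_1, k_4) = 0xEDD
s_3 = InvRound(s_2, k_3) = 0x085
s_4 = InvRound(s_3, k_2) = 0x83C
s_5 = InvRound(s_4, k_1) = 0x1AF
s_6 = InvRound(s_5, k_0) = 0xACD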